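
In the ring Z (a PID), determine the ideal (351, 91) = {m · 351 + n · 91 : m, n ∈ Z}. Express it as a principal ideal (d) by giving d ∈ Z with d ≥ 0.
(351, 91) = (13); d = 13

In the PID Z, (a, b) is generated by gcd(a, b). Compute gcd(351, 91) with the extended Euclidean algorithm, tracking rows (r, s, t) with s·351 + t·91 = r:
  row A: (351, 1, 0)   [1·351 + 0·91 = 351]
  row B: (91, 0, 1)   [0·351 + 1·91 = 91]
  351 = 3·91 + 78   → row C = row A − 3·row B = (78, 1, −3)   [check: 1·351 − 3·91 = 78]
  91 = 1·78 + 13   → row D = row B − 1·row C = (13, −1, 4)   [check: −1·351 + 4·91 = 13]
  78 = 6·13 + 0   → remainder 0, stop. gcd = 13 (last nonzero row D).
So gcd(351, 91) = 13, with Bézout identity −1·351 + 4·91 = 13. Containment (⊇): the Bézout identity exhibits 13 as an element of (351, 91), giving (13) ⊆ (351, 91). Containment (⊆): since 13 | 351 and 13 | 91 (351 = 13·27, 91 = 13·7), every Z-linear combination of 351 and 91 is divisible by 13, so (351, 91) ⊆ (13). Therefore (351, 91) = (13), d = 13.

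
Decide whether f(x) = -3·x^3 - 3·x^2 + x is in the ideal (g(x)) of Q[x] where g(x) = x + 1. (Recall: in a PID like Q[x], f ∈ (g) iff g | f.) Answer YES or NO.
NO

In Q[x] the ideal (g) consists of all multiples of g, so f ∈ (g) iff g | f, i.e. iff the remainder of f on division by g is 0. Divide f by g (g is monic, so eliminate the leading term of the running remainder at each step):
  leading term -3·x^3: subtract (-3·x^2)·g(x) = -3·x^3 - 3·x^2, leaving x
  leading term x: subtract (1)·g(x) = x + 1, leaving -1
The remainder r(x) = -1 ≠ 0 (and deg r < deg g), so g ∤ f, i.e. f ∉ (g).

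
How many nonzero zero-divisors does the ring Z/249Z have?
In Z/249Z each nonzero element is either a unit (gcd with 249 is 1) or a zero-divisor (gcd > 1). The number of units is φ(249): factorise 249 = 3 · 83, so φ(249) = (3 − 1) · (83 − 1) = 2 · 82 = 164. The nonzero elements number 249 − 1 = 248. Hence the nonzero zero-divisors number 248 − 164 = 84.

Final answer: Z/249Z has 84 nonzero zero-divisors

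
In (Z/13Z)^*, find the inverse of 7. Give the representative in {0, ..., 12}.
7^(−1) ≡ 2 (mod 13)

Apply the extended Euclidean algorithm to (13, 7), tracking rows (r, s, t) with s·13 + t·7 = r. Each division r_prev = q·r_cur + r_new produces the new row as (previous row) − q·(current row):
  row A: (13, 1, 0)   [1·13 + 0·7 = 13]
  row B: (7, 0, 1)   [0·13 + 1·7 = 7]
  13 = 1·7 + 6   → row C = row A − 1·row B = (6, 1, −1)   [check: 1·13 − 1·7 = 6]
  7 = 1·6 + 1   → row D = row B − 1·row C = (1, −1, 2)   [check: −1·13 + 2·7 = 1]
  6 = 6·1 + 0   → remainder 0, stop. gcd = 1 (last nonzero row D).
The gcd is 1, so 7 is invertible mod 13. The last nonzero row gives −1·13 + 2·7 = 1, so t = 2. So 7^(−1) ≡ 2 (mod 13). Verify: 7 · 2 = 14 ≡ 1 (mod 13). ✓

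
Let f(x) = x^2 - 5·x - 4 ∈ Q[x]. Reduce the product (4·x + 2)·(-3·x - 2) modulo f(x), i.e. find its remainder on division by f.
First multiply in Q[x] without reducing: a · b = -12·x^2 - 14·x - 4. Now divide by f(x) = x^2 - 5·x - 4, eliminating the leading term at each step:
  leading term -12·x^2: subtract (-12)·f(x) = -12·x^2 + 60·x + 48, leaving -74·x - 52
The degree is now < 2, so this is the remainder. Hence a · b ≡ -74·x - 52 in Q[x]/(f).

Final answer: a · b ≡ -74·x - 52 (mod f(x))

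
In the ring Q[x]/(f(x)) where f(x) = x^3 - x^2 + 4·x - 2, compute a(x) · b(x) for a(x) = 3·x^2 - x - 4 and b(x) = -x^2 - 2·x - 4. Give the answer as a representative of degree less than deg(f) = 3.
First multiply in Q[x] without reducing: a · b = -3·x^4 - 5·x^3 - 6·x^2 + 12·x + 16. Now divide by f(x) = x^3 - x^2 + 4·x - 2, eliminating the leading term at each step:
  leading term -3·x^4: subtract (-3·x)·f(x) = -3·x^4 + 3·x^3 - 12·x^2 + 6·x, leaving -8·x^3 + 6·x^2 + 6·x + 16
  leading term -8·x^3: subtract (-8)·f(x) = -8·x^3 + 8·x^2 - 32·x + 16, leaving -2·x^2 + 38·x
The degree is now < 3, so this is the remainder. Hence a · b ≡ -2·x^2 + 38·x in Q[x]/(f).

Final answer: a · b ≡ -2·x^2 + 38·x (mod f(x))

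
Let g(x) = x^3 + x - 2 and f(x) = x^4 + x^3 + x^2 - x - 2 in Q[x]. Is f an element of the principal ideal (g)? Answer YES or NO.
YES

In Q[x] the ideal (g) consists of all multiples of g, so f ∈ (g) iff g | f, i.e. iff the remainder of f on division by g is 0. Divide f by g (g is monic, so eliminate the leading term of the running remainder at each step):
  leading term x^4: subtract (x)·g(x) = x^4 + x^2 - 2·x, leaving x^3 + x - 2
  leading term x^3: subtract (1)·g(x) = x^3 + x - 2, leaving 0
The remainder is 0, so f(x) = g(x) · h(x) with h(x) = x + 1. Hence g | f, i.e. f ∈ (g).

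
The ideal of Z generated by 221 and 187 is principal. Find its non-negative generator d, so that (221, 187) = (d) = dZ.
(221, 187) = (17); d = 17

In the PID Z, (a, b) is generated by gcd(a, b). Compute gcd(221, 187) with the extended Euclidean algorithm, tracking rows (r, s, t) with s·221 + t·187 = r:
  row A: (221, 1, 0)   [1·221 + 0·187 = 221]
  row B: (187, 0, 1)   [0·221 + 1·187 = 187]
  221 = 1·187 + 34   → row C = row A − 1·row B = (34, 1, −1)   [check: 1·221 − 1·187 = 34]
  187 = 5·34 + 17   → row D = row B − 5·row C = (17, −5, 6)   [check: −5·221 + 6·187 = 17]
  34 = 2·17 + 0   → remainder 0, stop. gcd = 17 (last nonzero row D).
So gcd(221, 187) = 17, with Bézout identity −5·221 + 6·187 = 17. Containment (⊇): the Bézout identity exhibits 17 as an element of (221, 187), giving (17) ⊆ (221, 187). Containment (⊆): since 17 | 221 and 17 | 187 (221 = 17·13, 187 = 17·11), every Z-linear combination of 221 and 187 is divisible by 17, so (221, 187) ⊆ (17). Therefore (221, 187) = (17), d = 17.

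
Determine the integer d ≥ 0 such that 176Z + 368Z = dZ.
(176, 368) = (16); d = 16

In the PID Z, (a, b) is generated by gcd(a, b). Compute gcd(368, 176) with the extended Euclidean algorithm, tracking rows (r, s, t) with s·368 + t·176 = r:
  row A: (368, 1, 0)   [1·368 + 0·176 = 368]
  row B: (176, 0, 1)   [0·368 + 1·176 = 176]
  368 = 2·176 + 16   → row C = row A − 2·row B = (16, 1, −2)   [check: 1·368 − 2·176 = 16]
  176 = 11·16 + 0   → remainder 0, stop. gcd = 16 (last nonzero row C).
So gcd(176, 368) = 16, with Bézout identity 1·368 − 2·176 = 16. Containment (⊇): the Bézout identity exhibits 16 as an element of (176, 368), giving (16) ⊆ (176, 368). Containment (⊆): since 16 | 176 and 16 | 368 (176 = 16·11, 368 = 16·23), every Z-linear combination of 176 and 368 is divisible by 16, so (176, 368) ⊆ (16). Therefore (176, 368) = (16), d = 16.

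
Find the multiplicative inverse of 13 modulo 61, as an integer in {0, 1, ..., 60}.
Apply the extended Euclidean algorithm to (61, 13), tracking rows (r, s, t) with s·61 + t·13 = r. Each division r_prev = q·r_cur + r_new produces the new row as (previous row) − q·(current row):
  row A: (61, 1, 0)   [1·61 + 0·13 = 61]
  row B: (13, 0, 1)   [0·61 + 1·13 = 13]
  61 = 4·13 + 9   → row C = row A − 4·row B = (9, 1, −4)   [check: 1·61 − 4·13 = 9]
  13 = 1·9 + 4   → row D = row B − 1·row C = (4, −1, 5)   [check: −1·61 + 5·13 = 4]
  9 = 2·4 + 1   → row E = row C − 2·row D = (1, 3, −14)   [check: 3·61 − 14·13 = 1]
  4 = 4·1 + 0   → remainder 0, stop. gcd = 1 (last nonzero row E).
The gcd is 1, so 13 is invertible mod 61. The last nonzero row gives 3·61 − 14·13 = 1, so t = −14. So 13^(−1) ≡ −14 ≡ 47 (mod 61). Verify: 13 · 47 = 611 ≡ 1 (mod 61). ✓

Final answer: 13^(−1) ≡ 47 (mod 61)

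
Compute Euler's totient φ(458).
φ(458) = 228

φ is multiplicative, with φ(p^e) = p^e − p^(e−1). Factorise 458 = 2 · 229. Then
  φ(458) = (2 − 1) · (229 − 1) = 1 · 228 = 228.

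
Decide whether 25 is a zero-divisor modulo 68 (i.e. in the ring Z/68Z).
NO

gcd(25, 68) = 1, so 25 is a unit in Z/68Z (it has a multiplicative inverse). A unit cannot be a zero-divisor: if 25·b ≡ 0 then multiplying both sides by 25^(−1) gives b ≡ 0. So 25 is not a zero-divisor.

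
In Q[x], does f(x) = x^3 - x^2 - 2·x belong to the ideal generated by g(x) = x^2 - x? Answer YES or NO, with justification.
In Q[x] the ideal (g) consists of all multiples of g, so f ∈ (g) iff g | f, i.e. iff the remainder of f on division by g is 0. Divide f by g (g is monic, so eliminate the leading term of the running remainder at each step):
  leading term x^3: subtract (x)·g(x) = x^3 - x^2, leaving -2·x
The remainder r(x) = -2·x ≠ 0 (and deg r < deg g), so g ∤ f, i.e. f ∉ (g).

Final answer: NO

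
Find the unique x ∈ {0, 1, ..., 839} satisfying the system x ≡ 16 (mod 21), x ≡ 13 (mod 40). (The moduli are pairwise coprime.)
x ≡ 373 (mod 840); the representative in [0, 840) is 373

The moduli 21, 40 are pairwise coprime, so by the CRT there is a unique solution mod 21·40 = 840.
Solve by successive substitution. Start with x ≡ 16 (mod 21).
  Combine with x ≡ 13 (mod 40): write x = 16 + 21·t and require 16 + 21·t ≡ 13 (mod 40), i.e. 21·t ≡ 13 − 16 ≡ 37 (mod 40). Since 21^(−1) ≡ 21 (mod 40), t ≡ 21·37 ≡ 17 (mod 40). So x ≡ 16 + 21·17 = 373 (mod 840).
Unique solution in [0, 840): x = 373.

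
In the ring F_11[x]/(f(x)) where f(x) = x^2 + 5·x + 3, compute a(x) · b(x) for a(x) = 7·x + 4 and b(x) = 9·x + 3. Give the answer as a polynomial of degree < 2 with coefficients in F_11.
a · b ≡ 6·x + 10 (mod f(x))

Multiply as integer polynomials: a · b = 63·x^2 + 57·x + 12. Reducing coefficients mod 11: a · b ≡ 8·x^2 + 2·x + 1. Now divide by f(x) = x^2 + 5·x + 3 in F_11[x], eliminating the leading term at each step:
  leading term 8·x^2: subtract (8)·f(x) = 8·x^2 + 7·x + 2, leaving 6·x + 10 (coefficients mod 11)
The degree is now < 2, so this is the remainder. Hence a · b ≡ 6·x + 10 in F_11[x]/(f).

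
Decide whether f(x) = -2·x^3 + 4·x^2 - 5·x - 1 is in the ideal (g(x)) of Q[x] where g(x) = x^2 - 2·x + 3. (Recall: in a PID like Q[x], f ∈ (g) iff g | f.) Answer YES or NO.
In Q[x] the ideal (g) consists of all multiples of g, so f ∈ (g) iff g | f, i.e. iff the remainder of f on division by g is 0. Divide f by g (g is monic, so eliminate the leading term of the running remainder at each step):
  leading term -2·x^3: subtract (-2·x)·g(x) = -2·x^3 + 4·x^2 - 6·x, leaving x - 1
The remainder r(x) = x - 1 ≠ 0 (and deg r < deg g), so g ∤ f, i.e. f ∉ (g).

Final answer: NO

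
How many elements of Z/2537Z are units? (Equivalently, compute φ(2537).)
An element a ∈ Z/2537Z is a unit iff gcd(a, 2537) = 1, so the number of units is φ(2537). φ is multiplicative, with φ(p^e) = p^e − p^(e−1). Factorise 2537 = 43 · 59. Then
  φ(2537) = (43 − 1) · (59 − 1) = 42 · 58 = 2436.

Final answer: Z/2537Z has φ(2537) = 2436 units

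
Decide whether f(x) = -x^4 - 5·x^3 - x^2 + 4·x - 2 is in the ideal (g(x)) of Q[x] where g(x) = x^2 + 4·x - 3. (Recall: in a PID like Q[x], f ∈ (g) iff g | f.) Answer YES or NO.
NO

In Q[x] the ideal (g) consists of all multiples of g, so f ∈ (g) iff g | f, i.e. iff the remainder of f on division by g is 0. Divide f by g (g is monic, so eliminate the leading term of the running remainder at each step):
  leading term -x^4: subtract (-x^2)·g(x) = -x^4 - 4·x^3 + 3·x^2, leaving -x^3 - 4·x^2 + 4·x - 2
  leading term -x^3: subtract (-x)·g(x) = -x^3 - 4·x^2 + 3·x, leaving x - 2
The remainder r(x) = x - 2 ≠ 0 (and deg r < deg g), so g ∤ f, i.e. f ∉ (g).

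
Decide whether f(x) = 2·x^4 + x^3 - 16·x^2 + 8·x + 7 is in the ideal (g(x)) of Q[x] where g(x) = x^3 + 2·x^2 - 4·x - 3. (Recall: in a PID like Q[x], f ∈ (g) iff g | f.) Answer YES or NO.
NO

In Q[x] the ideal (g) consists of all multiples of g, so f ∈ (g) iff g | f, i.e. iff the remainder of f on division by g is 0. Divide f by g (g is monic, so eliminate the leading term of the running remainder at each step):
  leading term 2·x^4: subtract (2·x)·g(x) = 2·x^4 + 4·x^3 - 8·x^2 - 6·x, leaving -3·x^3 - 8·x^2 + 14·x + 7
  leading term -3·x^3: subtract (-3)·g(x) = -3·x^3 - 6·x^2 + 12·x + 9, leaving -2·x^2 + 2·x - 2
The remainder r(x) = -2·x^2 + 2·x - 2 ≠ 0 (and deg r < deg g), so g ∤ f, i.e. f ∉ (g).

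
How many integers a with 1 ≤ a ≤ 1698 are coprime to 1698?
The number of a ∈ {1, ..., 1698} with gcd(a, 1698) = 1 is by definition Euler's totient φ(1698). φ is multiplicative, with φ(p^e) = p^e − p^(e−1). Factorise 1698 = 2 · 3 · 283. Then
  φ(1698) = (2 − 1) · (3 − 1) · (283 − 1) = 1 · 2 · 282 = 564.
So there are 564 such integers.

Final answer: 564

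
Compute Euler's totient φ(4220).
φ is multiplicative, with φ(p^e) = p^e − p^(e−1). Factorise 4220 = 2^2 · 5 · 211. Then
  φ(4220) = (2^2 − 2^1) · (5 − 1) · (211 − 1) = 2 · 4 · 210 = 1680.

Final answer: φ(4220) = 1680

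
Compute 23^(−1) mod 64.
23^(−1) ≡ 39 (mod 64)

Apply the extended Euclidean algorithm to (64, 23), tracking rows (r, s, t) with s·64 + t·23 = r. Each division r_prev = q·r_cur + r_new produces the new row as (previous row) − q·(current row):
  row A: (64, 1, 0)   [1·64 + 0·23 = 64]
  row B: (23, 0, 1)   [0·64 + 1·23 = 23]
  64 = 2·23 + 18   → row C = row A − 2·row B = (18, 1, −2)   [check: 1·64 − 2·23 = 18]
  23 = 1·18 + 5   → row D = row B − 1·row C = (5, −1, 3)   [check: −1·64 + 3·23 = 5]
  18 = 3·5 + 3   → row E = row C − 3·row D = (3, 4, −11)   [check: 4·64 − 11·23 = 3]
  5 = 1·3 + 2   → row F = row D − 1·row E = (2, −5, 14)   [check: −5·64 + 14·23 = 2]
  3 = 1·2 + 1   → row G = row E − 1·row F = (1, 9, −25)   [check: 9·64 − 25·23 = 1]
  2 = 2·1 + 0   → remainder 0, stop. gcd = 1 (last nonzero row G).
The gcd is 1, so 23 is invertible mod 64. The last nonzero row gives 9·64 − 25·23 = 1, so t = −25. So 23^(−1) ≡ −25 ≡ 39 (mod 64). Verify: 23 · 39 = 897 ≡ 1 (mod 64). ✓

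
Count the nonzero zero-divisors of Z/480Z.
Z/480Z has 351 nonzero zero-divisors

In Z/480Z each nonzero element is either a unit (gcd with 480 is 1) or a zero-divisor (gcd > 1). The number of units is φ(480): factorise 480 = 2^5 · 3 · 5, so φ(480) = (2^5 − 2^4) · (3 − 1) · (5 − 1) = 16 · 2 · 4 = 128. The nonzero elements number 480 − 1 = 479. Hence the nonzero zero-divisors number 479 − 128 = 351.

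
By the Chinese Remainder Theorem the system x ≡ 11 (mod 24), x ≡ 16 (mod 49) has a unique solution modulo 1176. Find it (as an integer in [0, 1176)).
The moduli 24, 49 are pairwise coprime, so by the CRT there is a unique solution mod 24·49 = 1176.
Solve by successive substitution. Start with x ≡ 11 (mod 24).
  Combine with x ≡ 16 (mod 49): write x = 11 + 24·t and require 11 + 24·t ≡ 16 (mod 49), i.e. 24·t ≡ 16 − 11 ≡ 5 (mod 49). Since 24^(−1) ≡ 47 (mod 49), t ≡ 47·5 ≡ 39 (mod 49). So x ≡ 11 + 24·39 = 947 (mod 1176).
Unique solution in [0, 1176): x = 947.

Final answer: x ≡ 947 (mod 1176); the representative in [0, 1176) is 947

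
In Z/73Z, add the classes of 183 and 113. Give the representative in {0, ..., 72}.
4

Reduce the summands first: 183 ≡ 37, 113 ≡ 40 (mod 73), so 183 + 113 ≡ 37 + 40 (mod 73). 37 + 40 = 77; 77 = 1·73 + 4, so (183 + 113) mod 73 = 4.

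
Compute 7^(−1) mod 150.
7^(−1) ≡ 43 (mod 150)

Apply the extended Euclidean algorithm to (150, 7), tracking rows (r, s, t) with s·150 + t·7 = r. Each division r_prev = q·r_cur + r_new produces the new row as (previous row) − q·(current row):
  row A: (150, 1, 0)   [1·150 + 0·7 = 150]
  row B: (7, 0, 1)   [0·150 + 1·7 = 7]
  150 = 21·7 + 3   → row C = row A − 21·row B = (3, 1, −21)   [check: 1·150 − 21·7 = 3]
  7 = 2·3 + 1   → row D = row B − 2·row C = (1, −2, 43)   [check: −2·150 + 43·7 = 1]
  3 = 3·1 + 0   → remainder 0, stop. gcd = 1 (last nonzero row D).
The gcd is 1, so 7 is invertible mod 150. The last nonzero row gives −2·150 + 43·7 = 1, so t = 43. So 7^(−1) ≡ 43 (mod 150). Verify: 7 · 43 = 301 ≡ 1 (mod 150). ✓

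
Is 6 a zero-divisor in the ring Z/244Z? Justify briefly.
gcd(6, 244) = 2 > 1, so 6 is not a unit in Z/244Z. In Z/nZ every nonzero non-unit is a zero-divisor: explicitly, take b = 244/gcd = 122 ≠ 0 (mod 244); then 6·122 = 732 = 3·244, i.e. 6·122 ≡ 0 (mod 244). So 6 is a zero-divisor.

Final answer: YES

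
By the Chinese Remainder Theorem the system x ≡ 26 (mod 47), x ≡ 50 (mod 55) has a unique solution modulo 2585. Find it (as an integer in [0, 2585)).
x ≡ 2470 (mod 2585); the representative in [0, 2585) is 2470

The moduli 47, 55 are pairwise coprime, so by the CRT there is a unique solution mod 47·55 = 2585.
Solve by successive substitution. Start with x ≡ 26 (mod 47).
  Combine with x ≡ 50 (mod 55): write x = 26 + 47·t and require 26 + 47·t ≡ 50 (mod 55), i.e. 47·t ≡ 50 − 26 ≡ 24 (mod 55). Since 47^(−1) ≡ 48 (mod 55), t ≡ 48·24 ≡ 52 (mod 55). So x ≡ 26 + 47·52 = 2470 (mod 2585).
Unique solution in [0, 2585): x = 2470.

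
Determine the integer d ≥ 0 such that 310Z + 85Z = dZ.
In the PID Z, (a, b) is generated by gcd(a, b). Compute gcd(310, 85) with the extended Euclidean algorithm, tracking rows (r, s, t) with s·310 + t·85 = r:
  row A: (310, 1, 0)   [1·310 + 0·85 = 310]
  row B: (85, 0, 1)   [0·310 + 1·85 = 85]
  310 = 3·85 + 55   → row C = row A − 3·row B = (55, 1, −3)   [check: 1·310 − 3·85 = 55]
  85 = 1·55 + 30   → row D = row B − 1·row C = (30, −1, 4)   [check: −1·310 + 4·85 = 30]
  55 = 1·30 + 25   → row E = row C − 1·row D = (25, 2, −7)   [check: 2·310 − 7·85 = 25]
  30 = 1·25 + 5   → row F = row D − 1·row E = (5, −3, 11)   [check: −3·310 + 11·85 = 5]
  25 = 5·5 + 0   → remainder 0, stop. gcd = 5 (last nonzero row F).
So gcd(310, 85) = 5, with Bézout identity −3·310 + 11·85 = 5. Containment (⊇): the Bézout identity exhibits 5 as an element of (310, 85), giving (5) ⊆ (310, 85). Containment (⊆): since 5 | 310 and 5 | 85 (310 = 5·62, 85 = 5·17), every Z-linear combination of 310 and 85 is divisible by 5, so (310, 85) ⊆ (5). Therefore (310, 85) = (5), d = 5.

Final answer: (310, 85) = (5); d = 5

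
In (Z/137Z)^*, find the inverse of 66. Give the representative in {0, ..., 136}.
66^(−1) ≡ 27 (mod 137)

Apply the extended Euclidean algorithm to (137, 66), tracking rows (r, s, t) with s·137 + t·66 = r. Each division r_prev = q·r_cur + r_new produces the new row as (previous row) − q·(current row):
  row A: (137, 1, 0)   [1·137 + 0·66 = 137]
  row B: (66, 0, 1)   [0·137 + 1·66 = 66]
  137 = 2·66 + 5   → row C = row A − 2·row B = (5, 1, −2)   [check: 1·137 − 2·66 = 5]
  66 = 13·5 + 1   → row D = row B − 13·row C = (1, −13, 27)   [check: −13·137 + 27·66 = 1]
  5 = 5·1 + 0   → remainder 0, stop. gcd = 1 (last nonzero row D).
The gcd is 1, so 66 is invertible mod 137. The last nonzero row gives −13·137 + 27·66 = 1, so t = 27. So 66^(−1) ≡ 27 (mod 137). Verify: 66 · 27 = 1782 ≡ 1 (mod 137). ✓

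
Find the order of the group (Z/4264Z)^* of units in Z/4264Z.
(Z/4264Z)^* consists of the classes a with gcd(a, 4264) = 1, so its order is φ(4264). φ is multiplicative, with φ(p^e) = p^e − p^(e−1). Factorise 4264 = 2^3 · 13 · 41. Then
  φ(4264) = (2^3 − 2^2) · (13 − 1) · (41 − 1) = 4 · 12 · 40 = 1920.
Thus |(Z/4264Z)^*| = 1920.

Final answer: |(Z/4264Z)^*| = 1920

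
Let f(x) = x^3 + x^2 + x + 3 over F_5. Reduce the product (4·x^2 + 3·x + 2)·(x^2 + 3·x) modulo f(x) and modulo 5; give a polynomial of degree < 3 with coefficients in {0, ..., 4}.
Multiply as integer polynomials: a · b = 4·x^4 + 15·x^3 + 11·x^2 + 6·x. Reducing coefficients mod 5: a · b ≡ 4·x^4 + x^2 + x. Now divide by f(x) = x^3 + x^2 + x + 3 in F_5[x], eliminating the leading term at each step:
  leading term 4·x^4: subtract (4·x)·f(x) = 4·x^4 + 4·x^3 + 4·x^2 + 2·x, leaving x^3 + 2·x^2 + 4·x (coefficients mod 5)
  leading term x^3: subtract (1)·f(x) = x^3 + x^2 + x + 3, leaving x^2 + 3·x + 2 (coefficients mod 5)
The degree is now < 3, so this is the remainder. Hence a · b ≡ x^2 + 3·x + 2 in F_5[x]/(f).

Final answer: a · b ≡ x^2 + 3·x + 2 (mod f(x))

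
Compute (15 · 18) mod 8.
6

Reduce the factors first: 15 ≡ 7, 18 ≡ 2 (mod 8), so 15 · 18 ≡ 7 · 2 (mod 8). 7 · 2 = 14. Dividing by 8: 14 = 1·8 + 6. So (15 · 18) mod 8 = 6.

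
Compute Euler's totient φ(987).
φ(987) = 552

φ is multiplicative, with φ(p^e) = p^e − p^(e−1). Factorise 987 = 3 · 7 · 47. Then
  φ(987) = (3 − 1) · (7 − 1) · (47 − 1) = 2 · 6 · 46 = 552.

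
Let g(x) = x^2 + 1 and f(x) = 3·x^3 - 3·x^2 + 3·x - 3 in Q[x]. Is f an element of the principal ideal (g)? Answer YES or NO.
In Q[x] the ideal (g) consists of all multiples of g, so f ∈ (g) iff g | f, i.e. iff the remainder of f on division by g is 0. Divide f by g (g is monic, so eliminate the leading term of the running remainder at each step):
  leading term 3·x^3: subtract (3·x)·g(x) = 3·x^3 + 3·x, leaving -3·x^2 - 3
  leading term -3·x^2: subtract (-3)·g(x) = -3·x^2 - 3, leaving 0
The remainder is 0, so f(x) = g(x) · h(x) with h(x) = 3·x - 3. Hence g | f, i.e. f ∈ (g).

Final answer: YES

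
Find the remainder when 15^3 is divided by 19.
12

Use repeated squaring. Binary(3) = 11. Walk through the bits of the exponent 3 left-to-right: at each bit after the leading one, square the running value, then multiply by 15 if the bit is 1 (always reducing mod 19):
  bit 1 = 1 (leading): start with 15.
  bit 2 = 1: square 15^2 = 225 ≡ 16; bit is 1, so multiply 16·15 = 240 ≡ 12 (mod 19).
Final value: 15^3 ≡ 12 (mod 19).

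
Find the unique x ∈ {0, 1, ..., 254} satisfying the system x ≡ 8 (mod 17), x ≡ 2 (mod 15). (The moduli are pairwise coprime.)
x ≡ 212 (mod 255); the representative in [0, 255) is 212

The moduli 17, 15 are pairwise coprime, so by the CRT there is a unique solution mod 17·15 = 255.
Solve by successive substitution. Start with x ≡ 8 (mod 17).
  Combine with x ≡ 2 (mod 15): write x = 8 + 17·t and require 8 + 17·t ≡ 2 (mod 15), i.e. 17·t ≡ 2 − 8 ≡ 9 (mod 15). Since 17^(−1) ≡ 8 (mod 15) (17 ≡ 2 (mod 15)), t ≡ 8·9 ≡ 12 (mod 15). So x ≡ 8 + 17·12 = 212 (mod 255).
Unique solution in [0, 255): x = 212.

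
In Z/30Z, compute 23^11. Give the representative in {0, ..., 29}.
17

Use repeated squaring. Binary(11) = 1011. Walk through the bits of the exponent 11 left-to-right: at each bit after the leading one, square the running value, then multiply by 23 if the bit is 1 (always reducing mod 30):
  bit 1 = 1 (leading): start with 23.
  bit 2 = 0: square 23^2 = 529 ≡ 19 (mod 30).
  bit 3 = 1: square 19^2 = 361 ≡ 1; bit is 1, so multiply 1·23 = 23 (mod 30).
  bit 4 = 1: square 23^2 = 529 ≡ 19; bit is 1, so multiply 19·23 = 437 ≡ 17 (mod 30).
Final value: 23^11 ≡ 17 (mod 30).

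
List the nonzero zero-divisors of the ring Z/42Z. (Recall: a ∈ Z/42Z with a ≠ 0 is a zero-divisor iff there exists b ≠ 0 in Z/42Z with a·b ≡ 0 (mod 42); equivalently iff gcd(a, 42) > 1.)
nonzero zero-divisors of Z/42Z = {2, 3, 4, 6, 7, 8, 9, 10, 12, 14, 15, 16, 18, 20, 21, 22, 24, 26, 27, 28, 30, 32, 33, 34, 35, 36, 38, 39, 40}

An element a ∈ Z/42Z (with a ≠ 0) is a zero-divisor iff gcd(a, 42) > 1 (because a is a unit precisely when gcd(a, n) = 1, and in Z/nZ every nonzero, non-unit element is a zero-divisor). Scan a = 1, ..., 41 and keep those with gcd(a, 42) > 1:
  gcd(2, 42) = 2, gcd(3, 42) = 3, gcd(4, 42) = 2, gcd(6, 42) = 6, gcd(7, 42) = 7, gcd(8, 42) = 2, gcd(9, 42) = 3, gcd(10, 42) = 2, gcd(12, 42) = 6, gcd(14, 42) = 14, gcd(15, 42) = 3, gcd(16, 42) = 2, gcd(18, 42) = 6, gcd(20, 42) = 2, gcd(21, 42) = 21, gcd(22, 42) = 2, gcd(24, 42) = 6, gcd(26, 42) = 2, gcd(27, 42) = 3, gcd(28, 42) = 14, gcd(30, 42) = 6, gcd(32, 42) = 2, gcd(33, 42) = 3, gcd(34, 42) = 2, gcd(35, 42) = 7, gcd(36, 42) = 6, gcd(38, 42) = 2, gcd(39, 42) = 3, gcd(40, 42) = 2.
All other a ∈ {1, ..., 41} have gcd(a, 42) = 1 and are units. So the nonzero zero-divisors are exactly the 29 values of a appearing in this scan.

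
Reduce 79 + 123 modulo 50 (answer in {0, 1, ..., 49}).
Reduce the summands first: 79 ≡ 29, 123 ≡ 23 (mod 50), so 79 + 123 ≡ 29 + 23 (mod 50). 29 + 23 = 52; 52 = 1·50 + 2, so (79 + 123) mod 50 = 2.

Final answer: 2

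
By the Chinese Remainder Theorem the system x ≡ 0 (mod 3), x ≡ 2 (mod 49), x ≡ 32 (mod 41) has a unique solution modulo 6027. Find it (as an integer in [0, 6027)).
x ≡ 2697 (mod 6027); the representative in [0, 6027) is 2697

The moduli 3, 49, 41 are pairwise coprime, so by the CRT there is a unique solution mod 3·49·41 = 6027.
Solve by successive substitution. Start with x ≡ 0 (mod 3).
  Combine with x ≡ 2 (mod 49): write x = 3·t and require 3·t ≡ 2 (mod 49). Since 3^(−1) ≡ 33 (mod 49), t ≡ 33·2 ≡ 17 (mod 49). So x ≡ 3·17 = 51 (mod 147).
  Combine with x ≡ 32 (mod 41): write x = 51 + 147·t and require 51 + 147·t ≡ 32 (mod 41), i.e. 147·t ≡ 32 − 51 ≡ 22 (mod 41). Since 147^(−1) ≡ 12 (mod 41) (147 ≡ 24 (mod 41)), t ≡ 12·22 ≡ 18 (mod 41). So x ≡ 51 + 147·18 = 2697 (mod 6027).
Unique solution in [0, 6027): x = 2697.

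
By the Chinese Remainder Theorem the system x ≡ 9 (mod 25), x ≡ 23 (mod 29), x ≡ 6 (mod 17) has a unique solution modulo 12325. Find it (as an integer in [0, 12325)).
x ≡ 1009 (mod 12325); the representative in [0, 12325) is 1009

The moduli 25, 29, 17 are pairwise coprime, so by the CRT there is a unique solution mod 25·29·17 = 12325.
Solve by successive substitution. Start with x ≡ 9 (mod 25).
  Combine with x ≡ 23 (mod 29): write x = 9 + 25·t and require 9 + 25·t ≡ 23 (mod 29), i.e. 25·t ≡ 23 − 9 ≡ 14 (mod 29). Since 25^(−1) ≡ 7 (mod 29), t ≡ 7·14 ≡ 11 (mod 29). So x ≡ 9 + 25·11 = 284 (mod 725).
  Combine with x ≡ 6 (mod 17): write x = 284 + 725·t and require 284 + 725·t ≡ 6 (mod 17), i.e. 725·t ≡ 6 − 284 ≡ 11 (mod 17). Since 725^(−1) ≡ 14 (mod 17) (725 ≡ 11 (mod 17)), t ≡ 14·11 ≡ 1 (mod 17). So x ≡ 284 + 725·1 = 1009 (mod 12325).
Unique solution in [0, 12325): x = 1009.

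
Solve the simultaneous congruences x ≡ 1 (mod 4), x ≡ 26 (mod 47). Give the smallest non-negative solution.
The moduli 4, 47 are pairwise coprime, so by the CRT there is a unique solution mod 4·47 = 188.
Solve by successive substitution. Start with x ≡ 1 (mod 4).
  Combine with x ≡ 26 (mod 47): write x = 1 + 4·t and require 1 + 4·t ≡ 26 (mod 47), i.e. 4·t ≡ 26 − 1 ≡ 25 (mod 47). Since 4^(−1) ≡ 12 (mod 47), t ≡ 12·25 ≡ 18 (mod 47). So x ≡ 1 + 4·18 = 73 (mod 188).
Unique solution in [0, 188): x = 73.

Final answer: x ≡ 73 (mod 188); the representative in [0, 188) is 73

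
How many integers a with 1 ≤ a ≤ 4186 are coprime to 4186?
1584

The number of a ∈ {1, ..., 4186} with gcd(a, 4186) = 1 is by definition Euler's totient φ(4186). φ is multiplicative, with φ(p^e) = p^e − p^(e−1). Factorise 4186 = 2 · 7 · 13 · 23. Then
  φ(4186) = (2 − 1) · (7 − 1) · (13 − 1) · (23 − 1) = 1 · 6 · 12 · 22 = 1584.
So there are 1584 such integers.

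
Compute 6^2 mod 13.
Use repeated squaring. Binary(2) = 10. Walk through the bits of the exponent 2 left-to-right: at each bit after the leading one, square the running value, then multiply by 6 if the bit is 1 (always reducing mod 13):
  bit 1 = 1 (leading): start with 6.
  bit 2 = 0: square 6^2 = 36 ≡ 10 (mod 13).
Final value: 6^2 ≡ 10 (mod 13).

Final answer: 10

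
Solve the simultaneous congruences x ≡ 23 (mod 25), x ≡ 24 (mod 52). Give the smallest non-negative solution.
The moduli 25, 52 are pairwise coprime, so by the CRT there is a unique solution mod 25·52 = 1300.
Solve by successive substitution. Start with x ≡ 23 (mod 25).
  Combine with x ≡ 24 (mod 52): write x = 23 + 25·t and require 23 + 25·t ≡ 24 (mod 52), i.e. 25·t ≡ 24 − 23 ≡ 1 (mod 52). Since 25^(−1) ≡ 25 (mod 52), t ≡ 25·1 ≡ 25 (mod 52). So x ≡ 23 + 25·25 = 648 (mod 1300).
Unique solution in [0, 1300): x = 648.

Final answer: x ≡ 648 (mod 1300); the representative in [0, 1300) is 648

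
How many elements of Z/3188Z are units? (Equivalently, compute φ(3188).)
Z/3188Z has φ(3188) = 1592 units

An element a ∈ Z/3188Z is a unit iff gcd(a, 3188) = 1, so the number of units is φ(3188). φ is multiplicative, with φ(p^e) = p^e − p^(e−1). Factorise 3188 = 2^2 · 797. Then
  φ(3188) = (2^2 − 2^1) · (797 − 1) = 2 · 796 = 1592.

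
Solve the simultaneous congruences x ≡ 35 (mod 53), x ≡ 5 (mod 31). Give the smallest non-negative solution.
x ≡ 1307 (mod 1643); the representative in [0, 1643) is 1307

The moduli 53, 31 are pairwise coprime, so by the CRT there is a unique solution mod 53·31 = 1643.
Solve by successive substitution. Start with x ≡ 35 (mod 53).
  Combine with x ≡ 5 (mod 31): write x = 35 + 53·t and require 35 + 53·t ≡ 5 (mod 31), i.e. 53·t ≡ 5 − 35 ≡ 1 (mod 31). Since 53^(−1) ≡ 24 (mod 31) (53 ≡ 22 (mod 31)), t ≡ 24·1 ≡ 24 (mod 31). So x ≡ 35 + 53·24 = 1307 (mod 1643).
Unique solution in [0, 1643): x = 1307.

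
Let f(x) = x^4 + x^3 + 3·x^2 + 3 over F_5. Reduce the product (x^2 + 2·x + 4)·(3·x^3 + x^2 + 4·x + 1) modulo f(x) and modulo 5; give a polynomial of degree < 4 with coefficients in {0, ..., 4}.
Multiply as integer polynomials: a · b = 3·x^5 + 7·x^4 + 18·x^3 + 13·x^2 + 18·x + 4. Reducing coefficients mod 5: a · b ≡ 3·x^5 + 2·x^4 + 3·x^3 + 3·x^2 + 3·x + 4. Now divide by f(x) = x^4 + x^3 + 3·x^2 + 3 in F_5[x], eliminating the leading term at each step:
  leading term 3·x^5: subtract (3·x)·f(x) = 3·x^5 + 3·x^4 + 4·x^3 + 4·x, leaving 4·x^4 + 4·x^3 + 3·x^2 + 4·x + 4 (coefficients mod 5)
  leading term 4·x^4: subtract (4)·f(x) = 4·x^4 + 4·x^3 + 2·x^2 + 2, leaving x^2 + 4·x + 2 (coefficients mod 5)
The degree is now < 4, so this is the remainder. Hence a · b ≡ x^2 + 4·x + 2 in F_5[x]/(f).

Final answer: a · b ≡ x^2 + 4·x + 2 (mod f(x))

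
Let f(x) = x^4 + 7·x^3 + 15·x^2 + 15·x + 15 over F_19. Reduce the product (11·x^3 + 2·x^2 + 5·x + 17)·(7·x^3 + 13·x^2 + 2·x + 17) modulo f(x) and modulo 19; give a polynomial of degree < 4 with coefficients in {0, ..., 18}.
a · b ≡ 6·x^3 + 2·x + 9 (mod f(x))

Multiply as integer polynomials: a · b = 77·x^6 + 157·x^5 + 83·x^4 + 375·x^3 + 265·x^2 + 119·x + 289. Reducing coefficients mod 19: a · b ≡ x^6 + 5·x^5 + 7·x^4 + 14·x^3 + 18·x^2 + 5·x + 4. Now divide by f(x) = x^4 + 7·x^3 + 15·x^2 + 15·x + 15 in F_19[x], eliminating the leading term at each step:
  leading term x^6: subtract (x^2)·f(x) = x^6 + 7·x^5 + 15·x^4 + 15·x^3 + 15·x^2, leaving 17·x^5 + 11·x^4 + 18·x^3 + 3·x^2 + 5·x + 4 (coefficients mod 19)
  leading term 17·x^5: subtract (17·x)·f(x) = 17·x^5 + 5·x^4 + 8·x^3 + 8·x^2 + 8·x, leaving 6·x^4 + 10·x^3 + 14·x^2 + 16·x + 4 (coefficients mod 19)
  leading term 6·x^4: subtract (6)·f(x) = 6·x^4 + 4·x^3 + 14·x^2 + 14·x + 14, leaving 6·x^3 + 2·x + 9 (coefficients mod 19)
The degree is now < 4, so this is the remainder. Hence a · b ≡ 6·x^3 + 2·x + 9 in F_19[x]/(f).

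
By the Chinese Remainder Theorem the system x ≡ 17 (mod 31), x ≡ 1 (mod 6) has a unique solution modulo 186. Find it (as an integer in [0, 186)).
x ≡ 79 (mod 186); the representative in [0, 186) is 79

The moduli 31, 6 are pairwise coprime, so by the CRT there is a unique solution mod 31·6 = 186.
Solve by successive substitution. Start with x ≡ 17 (mod 31).
  Combine with x ≡ 1 (mod 6): write x = 17 + 31·t and require 17 + 31·t ≡ 1 (mod 6), i.e. 31·t ≡ 1 − 17 ≡ 2 (mod 6). Since 31^(−1) ≡ 1 (mod 6) (31 ≡ 1 (mod 6)), t ≡ 1·2 ≡ 2 (mod 6). So x ≡ 17 + 31·2 = 79 (mod 186).
Unique solution in [0, 186): x = 79.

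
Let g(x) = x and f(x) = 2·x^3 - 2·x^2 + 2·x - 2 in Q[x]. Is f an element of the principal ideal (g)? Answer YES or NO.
NO

In Q[x] the ideal (g) consists of all multiples of g, so f ∈ (g) iff g | f, i.e. iff the remainder of f on division by g is 0. Divide f by g (g is monic, so eliminate the leading term of the running remainder at each step):
  leading term 2·x^3: subtract (2·x^2)·g(x) = 2·x^3, leaving -2·x^2 + 2·x - 2
  leading term -2·x^2: subtract (-2·x)·g(x) = -2·x^2, leaving 2·x - 2
  leading term 2·x: subtract (2)·g(x) = 2·x, leaving -2
The remainder r(x) = -2 ≠ 0 (and deg r < deg g), so g ∤ f, i.e. f ∉ (g).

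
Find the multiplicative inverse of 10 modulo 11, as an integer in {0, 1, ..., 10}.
Apply the extended Euclidean algorithm to (11, 10), tracking rows (r, s, t) with s·11 + t·10 = r. Each division r_prev = q·r_cur + r_new produces the new row as (previous row) − q·(current row):
  row A: (11, 1, 0)   [1·11 + 0·10 = 11]
  row B: (10, 0, 1)   [0·11 + 1·10 = 10]
  11 = 1·10 + 1   → row C = row A − 1·row B = (1, 1, −1)   [check: 1·11 − 1·10 = 1]
  10 = 10·1 + 0   → remainder 0, stop. gcd = 1 (last nonzero row C).
The gcd is 1, so 10 is invertible mod 11. The last nonzero row gives 1·11 − 1·10 = 1, so t = −1. So 10^(−1) ≡ −1 ≡ 10 (mod 11). Verify: 10 · 10 = 100 ≡ 1 (mod 11). ✓

Final answer: 10^(−1) ≡ 10 (mod 11)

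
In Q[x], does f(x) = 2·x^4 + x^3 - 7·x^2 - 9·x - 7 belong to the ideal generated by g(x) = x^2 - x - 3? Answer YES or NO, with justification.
In Q[x] the ideal (g) consists of all multiples of g, so f ∈ (g) iff g | f, i.e. iff the remainder of f on division by g is 0. Divide f by g (g is monic, so eliminate the leading term of the running remainder at each step):
  leading term 2·x^4: subtract (2·x^2)·g(x) = 2·x^4 - 2·x^3 - 6·x^2, leaving 3·x^3 - x^2 - 9·x - 7
  leading term 3·x^3: subtract (3·x)·g(x) = 3·x^3 - 3·x^2 - 9·x, leaving 2·x^2 - 7
  leading term 2·x^2: subtract (2)·g(x) = 2·x^2 - 2·x - 6, leaving 2·x - 1
The remainder r(x) = 2·x - 1 ≠ 0 (and deg r < deg g), so g ∤ f, i.e. f ∉ (g).

Final answer: NO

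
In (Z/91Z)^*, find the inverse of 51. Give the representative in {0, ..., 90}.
51^(−1) ≡ 25 (mod 91)

Apply the extended Euclidean algorithm to (91, 51), tracking rows (r, s, t) with s·91 + t·51 = r. Each division r_prev = q·r_cur + r_new produces the new row as (previous row) − q·(current row):
  row A: (91, 1, 0)   [1·91 + 0·51 = 91]
  row B: (51, 0, 1)   [0·91 + 1·51 = 51]
  91 = 1·51 + 40   → row C = row A − 1·row B = (40, 1, −1)   [check: 1·91 − 1·51 = 40]
  51 = 1·40 + 11   → row D = row B − 1·row C = (11, −1, 2)   [check: −1·91 + 2·51 = 11]
  40 = 3·11 + 7   → row E = row C − 3·row D = (7, 4, −7)   [check: 4·91 − 7·51 = 7]
  11 = 1·7 + 4   → row F = row D − 1·row E = (4, −5, 9)   [check: −5·91 + 9·51 = 4]
  7 = 1·4 + 3   → row G = row E − 1·row F = (3, 9, −16)   [check: 9·91 − 16·51 = 3]
  4 = 1·3 + 1   → row H = row F − 1·row G = (1, −14, 25)   [check: −14·91 + 25·51 = 1]
  3 = 3·1 + 0   → remainder 0, stop. gcd = 1 (last nonzero row H).
The gcd is 1, so 51 is invertible mod 91. The last nonzero row gives −14·91 + 25·51 = 1, so t = 25. So 51^(−1) ≡ 25 (mod 91). Verify: 51 · 25 = 1275 ≡ 1 (mod 91). ✓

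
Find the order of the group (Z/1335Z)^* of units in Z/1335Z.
|(Z/1335Z)^*| = 704

(Z/1335Z)^* consists of the classes a with gcd(a, 1335) = 1, so its order is φ(1335). φ is multiplicative, with φ(p^e) = p^e − p^(e−1). Factorise 1335 = 3 · 5 · 89. Then
  φ(1335) = (3 − 1) · (5 − 1) · (89 − 1) = 2 · 4 · 88 = 704.
Thus |(Z/1335Z)^*| = 704.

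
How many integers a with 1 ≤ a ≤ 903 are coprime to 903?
The number of a ∈ {1, ..., 903} with gcd(a, 903) = 1 is by definition Euler's totient φ(903). φ is multiplicative, with φ(p^e) = p^e − p^(e−1). Factorise 903 = 3 · 7 · 43. Then
  φ(903) = (3 − 1) · (7 − 1) · (43 − 1) = 2 · 6 · 42 = 504.
So there are 504 such integers.

Final answer: 504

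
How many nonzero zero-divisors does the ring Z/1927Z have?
In Z/1927Z each nonzero element is either a unit (gcd with 1927 is 1) or a zero-divisor (gcd > 1). The number of units is φ(1927): factorise 1927 = 41 · 47, so φ(1927) = (41 − 1) · (47 − 1) = 40 · 46 = 1840. The nonzero elements number 1927 − 1 = 1926. Hence the nonzero zero-divisors number 1926 − 1840 = 86.

Final answer: Z/1927Z has 86 nonzero zero-divisors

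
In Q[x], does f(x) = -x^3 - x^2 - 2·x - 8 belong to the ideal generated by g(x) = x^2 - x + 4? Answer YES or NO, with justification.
In Q[x] the ideal (g) consists of all multiples of g, so f ∈ (g) iff g | f, i.e. iff the remainder of f on division by g is 0. Divide f by g (g is monic, so eliminate the leading term of the running remainder at each step):
  leading term -x^3: subtract (-x)·g(x) = -x^3 + x^2 - 4·x, leaving -2·x^2 + 2·x - 8
  leading term -2·x^2: subtract (-2)·g(x) = -2·x^2 + 2·x - 8, leaving 0
The remainder is 0, so f(x) = g(x) · h(x) with h(x) = -x - 2. Hence g | f, i.e. f ∈ (g).

Final answer: YES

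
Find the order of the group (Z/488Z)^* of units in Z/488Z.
|(Z/488Z)^*| = 240

(Z/488Z)^* consists of the classes a with gcd(a, 488) = 1, so its order is φ(488). φ is multiplicative, with φ(p^e) = p^e − p^(e−1). Factorise 488 = 2^3 · 61. Then
  φ(488) = (2^3 − 2^2) · (61 − 1) = 4 · 60 = 240.
Thus |(Z/488Z)^*| = 240.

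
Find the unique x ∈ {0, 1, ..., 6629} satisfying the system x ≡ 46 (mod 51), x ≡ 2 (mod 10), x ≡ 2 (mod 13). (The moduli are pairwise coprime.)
x ≡ 4942 (mod 6630); the representative in [0, 6630) is 4942

The moduli 51, 10, 13 are pairwise coprime, so by the CRT there is a unique solution mod 51·10·13 = 6630.
Solve by successive substitution. Start with x ≡ 46 (mod 51).
  Combine with x ≡ 2 (mod 10): write x = 46 + 51·t and require 46 + 51·t ≡ 2 (mod 10), i.e. 51·t ≡ 2 − 46 ≡ 6 (mod 10). Since 51^(−1) ≡ 1 (mod 10) (51 ≡ 1 (mod 10)), t ≡ 1·6 ≡ 6 (mod 10). So x ≡ 46 + 51·6 = 352 (mod 510).
  Combine with x ≡ 2 (mod 13): write x = 352 + 510·t and require 352 + 510·t ≡ 2 (mod 13), i.e. 510·t ≡ 2 − 352 ≡ 1 (mod 13). Since 510^(−1) ≡ 9 (mod 13) (510 ≡ 3 (mod 13)), t ≡ 9·1 ≡ 9 (mod 13). So x ≡ 352 + 510·9 = 4942 (mod 6630).
Unique solution in [0, 6630): x = 4942.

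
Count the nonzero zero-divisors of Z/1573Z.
Z/1573Z has 252 nonzero zero-divisors

In Z/1573Z each nonzero element is either a unit (gcd with 1573 is 1) or a zero-divisor (gcd > 1). The number of units is φ(1573): factorise 1573 = 11^2 · 13, so φ(1573) = (11^2 − 11^1) · (13 − 1) = 110 · 12 = 1320. The nonzero elements number 1573 − 1 = 1572. Hence the nonzero zero-divisors number 1572 − 1320 = 252.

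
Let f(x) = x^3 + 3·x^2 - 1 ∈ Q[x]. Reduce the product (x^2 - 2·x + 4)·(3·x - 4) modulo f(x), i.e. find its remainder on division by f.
First multiply in Q[x] without reducing: a · b = 3·x^3 - 10·x^2 + 20·x - 16. Now divide by f(x) = x^3 + 3·x^2 - 1, eliminating the leading term at each step:
  leading term 3·x^3: subtract (3)·f(x) = 3·x^3 + 9·x^2 - 3, leaving -19·x^2 + 20·x - 13
The degree is now < 3, so this is the remainder. Hence a · b ≡ -19·x^2 + 20·x - 13 in Q[x]/(f).

Final answer: a · b ≡ -19·x^2 + 20·x - 13 (mod f(x))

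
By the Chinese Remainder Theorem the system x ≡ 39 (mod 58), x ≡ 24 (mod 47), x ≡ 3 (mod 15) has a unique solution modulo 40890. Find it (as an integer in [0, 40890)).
x ≡ 39363 (mod 40890); the representative in [0, 40890) is 39363

The moduli 58, 47, 15 are pairwise coprime, so by the CRT there is a unique solution mod 58·47·15 = 40890.
Solve by successive substitution. Start with x ≡ 39 (mod 58).
  Combine with x ≡ 24 (mod 47): write x = 39 + 58·t and require 39 + 58·t ≡ 24 (mod 47), i.e. 58·t ≡ 24 − 39 ≡ 32 (mod 47). Since 58^(−1) ≡ 30 (mod 47) (58 ≡ 11 (mod 47)), t ≡ 30·32 ≡ 20 (mod 47). So x ≡ 39 + 58·20 = 1199 (mod 2726).
  Combine with x ≡ 3 (mod 15): write x = 1199 + 2726·t and require 1199 + 2726·t ≡ 3 (mod 15), i.e. 2726·t ≡ 3 − 1199 ≡ 4 (mod 15). Since 2726^(−1) ≡ 11 (mod 15) (2726 ≡ 11 (mod 15)), t ≡ 11·4 ≡ 14 (mod 15). So x ≡ 1199 + 2726·14 = 39363 (mod 40890).
Unique solution in [0, 40890): x = 39363.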